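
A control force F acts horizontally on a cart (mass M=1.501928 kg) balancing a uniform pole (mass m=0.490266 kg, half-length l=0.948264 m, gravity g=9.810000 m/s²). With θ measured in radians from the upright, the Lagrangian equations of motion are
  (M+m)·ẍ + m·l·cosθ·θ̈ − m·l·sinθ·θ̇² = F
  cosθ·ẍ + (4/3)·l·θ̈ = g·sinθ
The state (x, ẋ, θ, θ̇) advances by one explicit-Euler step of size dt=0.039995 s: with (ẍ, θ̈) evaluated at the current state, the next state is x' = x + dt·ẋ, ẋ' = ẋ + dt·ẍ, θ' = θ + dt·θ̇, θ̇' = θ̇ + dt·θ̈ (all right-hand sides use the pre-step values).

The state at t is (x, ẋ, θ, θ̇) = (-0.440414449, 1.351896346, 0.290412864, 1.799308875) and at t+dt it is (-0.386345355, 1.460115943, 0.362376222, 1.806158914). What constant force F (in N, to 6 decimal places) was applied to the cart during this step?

ẍ = (ẋ'−ẋ)/dt = (1.460115943−1.351896346)/0.039995 = 2.705828
θ̈ = (θ̇'−θ̇)/dt = (1.806158914−1.799308875)/0.039995 = 0.171272
sinθ=0.286348, cosθ=0.958126
F = (M+m)·ẍ + m·l·cosθ·θ̈ − m·l·sinθ·θ̇² = 5.390535 + 0.076291 − 0.430989 = 5.035836

F = 5.035836 N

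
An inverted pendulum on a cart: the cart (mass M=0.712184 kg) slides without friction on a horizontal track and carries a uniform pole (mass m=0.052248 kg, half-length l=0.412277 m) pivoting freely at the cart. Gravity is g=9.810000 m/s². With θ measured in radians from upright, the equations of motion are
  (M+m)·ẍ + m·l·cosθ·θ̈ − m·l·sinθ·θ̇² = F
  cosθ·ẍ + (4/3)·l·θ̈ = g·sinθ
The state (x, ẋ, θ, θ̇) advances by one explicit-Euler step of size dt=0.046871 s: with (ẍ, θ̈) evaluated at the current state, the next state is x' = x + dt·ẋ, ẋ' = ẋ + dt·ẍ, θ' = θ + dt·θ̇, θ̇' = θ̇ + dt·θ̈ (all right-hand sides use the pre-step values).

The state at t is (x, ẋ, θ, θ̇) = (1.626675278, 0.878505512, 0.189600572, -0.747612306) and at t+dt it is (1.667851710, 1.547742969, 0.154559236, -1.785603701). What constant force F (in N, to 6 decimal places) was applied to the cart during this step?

F = 10.444024 N

ẍ = (ẋ'−ẋ)/dt = (1.547742969−0.878505512)/0.046871 = 14.278284
θ̈ = (θ̇'−θ̇)/dt = (-1.785603701−-0.747612306)/0.046871 = -22.145706
sinθ=0.188467, cosθ=0.982080
F = (M+m)·ẍ + m·l·cosθ·θ̈ − m·l·sinθ·θ̇² = 10.914777 + -0.468484 − 0.002269 = 10.444024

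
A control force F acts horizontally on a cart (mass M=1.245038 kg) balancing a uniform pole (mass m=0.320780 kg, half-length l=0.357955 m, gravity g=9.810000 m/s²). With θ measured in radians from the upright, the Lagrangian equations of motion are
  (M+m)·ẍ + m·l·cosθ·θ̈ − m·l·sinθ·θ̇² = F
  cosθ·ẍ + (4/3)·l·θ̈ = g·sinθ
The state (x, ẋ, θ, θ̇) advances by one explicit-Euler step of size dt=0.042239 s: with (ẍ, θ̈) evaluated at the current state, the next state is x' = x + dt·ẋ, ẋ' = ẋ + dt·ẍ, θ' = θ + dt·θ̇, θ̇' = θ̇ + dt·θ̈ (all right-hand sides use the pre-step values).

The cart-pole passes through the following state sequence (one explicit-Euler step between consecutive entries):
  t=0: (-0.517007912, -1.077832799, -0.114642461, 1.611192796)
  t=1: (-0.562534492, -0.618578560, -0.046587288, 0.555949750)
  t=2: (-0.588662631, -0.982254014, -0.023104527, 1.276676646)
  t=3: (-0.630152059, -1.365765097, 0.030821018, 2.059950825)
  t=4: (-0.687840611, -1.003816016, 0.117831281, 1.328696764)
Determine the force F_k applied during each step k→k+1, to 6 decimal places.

F_0 = 14.209051 N
F_1 = -11.522816 N
F_2 = -12.083871 N
F_3 = 11.415657 N

step 0→1:
  ẍ = (ẋ'−ẋ)/dt = (-0.618578560−-1.077832799)/0.042239 = 10.872754
  θ̈ = (θ̇'−θ̇)/dt = (0.555949750−1.611192796)/0.042239 = -24.982671
  sinθ=-0.114392, cosθ=0.993436
  F = (M+m)·ẍ + m·l·cosθ·θ̈ − m·l·sinθ·θ̇² = 17.024753 + -2.849800 − -0.034098 = 14.209051
step 1→2:
  ẍ = (ẋ'−ẋ)/dt = (-0.982254014−-0.618578560)/0.042239 = -8.609945
  θ̈ = (θ̇'−θ̇)/dt = (1.276676646−0.555949750)/0.042239 = 17.063067
  sinθ=-0.046570, cosθ=0.998915
  F = (M+m)·ẍ + m·l·cosθ·θ̈ − m·l·sinθ·θ̇² = -13.481606 + 1.957138 − -0.001653 = -11.522816
step 2→3:
  ẍ = (ẋ'−ẋ)/dt = (-1.365765097−-0.982254014)/0.042239 = -9.079549
  θ̈ = (θ̇'−θ̇)/dt = (2.059950825−1.276676646)/0.042239 = 18.543862
  sinθ=-0.023102, cosθ=0.999733
  F = (M+m)·ẍ + m·l·cosθ·θ̈ − m·l·sinθ·θ̇² = -14.216922 + 2.128727 − -0.004324 = -12.083871
step 3→4:
  ẍ = (ẋ'−ẋ)/dt = (-1.003816016−-1.365765097)/0.042239 = 8.569073
  θ̈ = (θ̇'−θ̇)/dt = (1.328696764−2.059950825)/0.042239 = -17.312296
  sinθ=0.030816, cosθ=0.999525
  F = (M+m)·ẍ + m·l·cosθ·θ̈ − m·l·sinθ·θ̇² = 13.417609 + -1.986937 − 0.015015 = 11.415657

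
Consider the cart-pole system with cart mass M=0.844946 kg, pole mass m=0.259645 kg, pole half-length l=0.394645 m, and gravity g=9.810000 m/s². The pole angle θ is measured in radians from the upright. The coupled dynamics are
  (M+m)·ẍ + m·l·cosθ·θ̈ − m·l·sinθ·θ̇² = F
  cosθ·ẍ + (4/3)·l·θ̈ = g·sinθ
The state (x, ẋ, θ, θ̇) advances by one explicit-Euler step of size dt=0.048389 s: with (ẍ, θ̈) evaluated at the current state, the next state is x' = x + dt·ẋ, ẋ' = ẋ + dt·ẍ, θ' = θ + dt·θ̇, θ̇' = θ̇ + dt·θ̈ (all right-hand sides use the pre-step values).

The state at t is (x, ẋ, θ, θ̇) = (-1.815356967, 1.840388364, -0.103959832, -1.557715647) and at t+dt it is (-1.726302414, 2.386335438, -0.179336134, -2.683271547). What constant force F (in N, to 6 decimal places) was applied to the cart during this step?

ẍ = (ẋ'−ẋ)/dt = (2.386335438−1.840388364)/0.048389 = 11.282462
θ̈ = (θ̇'−θ̇)/dt = (-2.683271547−-1.557715647)/0.048389 = -23.260574
sinθ=-0.103773, cosθ=0.994601
F = (M+m)·ẍ + m·l·cosθ·θ̈ − m·l·sinθ·θ̇² = 12.462506 + -2.370587 − -0.025802 = 10.117721

F = 10.117721 N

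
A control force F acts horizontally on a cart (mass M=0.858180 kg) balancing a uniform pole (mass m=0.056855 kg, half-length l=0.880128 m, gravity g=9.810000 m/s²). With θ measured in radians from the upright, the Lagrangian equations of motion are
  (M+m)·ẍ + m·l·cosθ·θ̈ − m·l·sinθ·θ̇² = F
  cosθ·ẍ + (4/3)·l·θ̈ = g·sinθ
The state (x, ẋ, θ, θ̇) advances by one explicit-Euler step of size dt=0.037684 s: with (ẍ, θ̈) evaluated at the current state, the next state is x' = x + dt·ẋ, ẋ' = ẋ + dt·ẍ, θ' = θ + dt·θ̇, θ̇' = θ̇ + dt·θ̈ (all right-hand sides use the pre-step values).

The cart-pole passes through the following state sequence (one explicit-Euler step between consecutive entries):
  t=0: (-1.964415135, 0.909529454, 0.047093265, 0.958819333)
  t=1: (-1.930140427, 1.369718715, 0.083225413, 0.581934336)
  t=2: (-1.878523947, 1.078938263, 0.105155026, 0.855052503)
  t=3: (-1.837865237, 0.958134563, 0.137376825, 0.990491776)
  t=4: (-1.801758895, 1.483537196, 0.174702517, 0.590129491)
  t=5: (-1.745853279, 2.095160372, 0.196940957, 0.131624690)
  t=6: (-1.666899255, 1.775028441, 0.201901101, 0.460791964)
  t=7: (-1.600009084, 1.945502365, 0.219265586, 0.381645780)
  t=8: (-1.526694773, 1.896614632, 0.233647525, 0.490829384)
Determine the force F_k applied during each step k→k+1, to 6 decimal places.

F_0 = 10.672152 N
F_1 = -6.700667 N
F_2 = -2.758317 N
F_3 = 12.224371 N
F_4 = 14.248707 N
F_5 = -7.344902 N
F_6 = 4.034320 N
F_7 = -1.047156 N

step 0→1:
  ẍ = (ẋ'−ẋ)/dt = (1.369718715−0.909529454)/0.037684 = 12.211794
  θ̈ = (θ̇'−θ̇)/dt = (0.581934336−0.958819333)/0.037684 = -10.001194
  sinθ=0.047076, cosθ=0.998891
  F = (M+m)·ẍ + m·l·cosθ·θ̈ − m·l·sinθ·θ̇² = 11.174219 + -0.499902 − 0.002166 = 10.672152
step 1→2:
  ẍ = (ẋ'−ẋ)/dt = (1.078938263−1.369718715)/0.037684 = -7.716284
  θ̈ = (θ̇'−θ̇)/dt = (0.855052503−0.581934336)/0.037684 = 7.247590
  sinθ=0.083129, cosθ=0.996539
  F = (M+m)·ẍ + m·l·cosθ·θ̈ − m·l·sinθ·θ̇² = -7.060670 + 0.361412 − 0.001409 = -6.700667
step 2→3:
  ẍ = (ẋ'−ẋ)/dt = (0.958134563−1.078938263)/0.037684 = -3.205703
  θ̈ = (θ̇'−θ̇)/dt = (0.990491776−0.855052503)/0.037684 = 3.594079
  sinθ=0.104961, cosθ=0.994476
  F = (M+m)·ẍ + m·l·cosθ·θ̈ − m·l·sinθ·θ̇² = -2.933330 + 0.178853 − 0.003840 = -2.758317
step 3→4:
  ẍ = (ẋ'−ẋ)/dt = (1.483537196−0.958134563)/0.037684 = 13.942327
  θ̈ = (θ̇'−θ̇)/dt = (0.590129491−0.990491776)/0.037684 = -10.624198
  sinθ=0.136945, cosθ=0.990579
  F = (M+m)·ẍ + m·l·cosθ·θ̈ − m·l·sinθ·θ̇² = 12.757717 + -0.526623 − 0.006723 = 12.224371
step 4→5:
  ẍ = (ẋ'−ẋ)/dt = (2.095160372−1.483537196)/0.037684 = 16.230315
  θ̈ = (θ̇'−θ̇)/dt = (0.131624690−0.590129491)/0.037684 = -12.167095
  sinθ=0.173815, cosθ=0.984778
  F = (M+m)·ẍ + m·l·cosθ·θ̈ − m·l·sinθ·θ̇² = 14.851306 + -0.599570 − 0.003029 = 14.248707
step 5→6:
  ẍ = (ẋ'−ẋ)/dt = (1.775028441−2.095160372)/0.037684 = -8.495169
  θ̈ = (θ̇'−θ̇)/dt = (0.460791964−0.131624690)/0.037684 = 8.734935
  sinθ=0.195670, cosθ=0.980670
  F = (M+m)·ẍ + m·l·cosθ·θ̈ − m·l·sinθ·θ̇² = -7.773377 + 0.428644 − 0.000170 = -7.344902
step 6→7:
  ẍ = (ẋ'−ẋ)/dt = (1.945502365−1.775028441)/0.037684 = 4.523775
  θ̈ = (θ̇'−θ̇)/dt = (0.381645780−0.460791964)/0.037684 = -2.100260
  sinθ=0.200532, cosθ=0.979687
  F = (M+m)·ẍ + m·l·cosθ·θ̈ − m·l·sinθ·θ̇² = 4.139412 + -0.102962 − 0.002131 = 4.034320
step 7→8:
  ẍ = (ẋ'−ẋ)/dt = (1.896614632−1.945502365)/0.037684 = -1.297307
  θ̈ = (θ̇'−θ̇)/dt = (0.490829384−0.381645780)/0.037684 = 2.897346
  sinθ=0.217513, cosθ=0.976057
  F = (M+m)·ẍ + m·l·cosθ·θ̈ − m·l·sinθ·θ̇² = -1.187082 + 0.141511 − 0.001585 = -1.047156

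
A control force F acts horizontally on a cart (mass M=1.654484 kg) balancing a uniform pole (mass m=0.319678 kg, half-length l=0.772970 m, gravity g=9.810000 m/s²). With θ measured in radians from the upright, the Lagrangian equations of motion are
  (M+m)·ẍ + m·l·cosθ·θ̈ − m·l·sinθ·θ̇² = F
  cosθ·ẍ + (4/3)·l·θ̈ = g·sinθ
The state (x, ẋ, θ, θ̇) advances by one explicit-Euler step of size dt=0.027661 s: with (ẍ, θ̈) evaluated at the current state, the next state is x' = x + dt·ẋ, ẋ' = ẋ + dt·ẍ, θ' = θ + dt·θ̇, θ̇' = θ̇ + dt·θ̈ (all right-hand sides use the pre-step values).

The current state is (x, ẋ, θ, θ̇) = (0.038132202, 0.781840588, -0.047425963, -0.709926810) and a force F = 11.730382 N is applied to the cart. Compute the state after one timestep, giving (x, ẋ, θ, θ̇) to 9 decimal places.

(0.059758695, 0.970545224, -0.067063248, -0.905300056)

sinθ=-0.047408186, cosθ=0.998875600
temp = (F + m·l·θ̇²·sinθ)/(M+m) = (11.730382 + -0.005904130)/1.974162 = 5.938964416
θ̈ = (g·sinθ − cosθ·temp)/(l·(4/3 − m·cos²θ/(M+m))) = -7.063130260
ẍ = temp − m·l·θ̈·cosθ/(M+m) = 6.822046798
Euler: x'=0.038132202+0.027661·0.781840588=0.059758695, ẋ'=0.781840588+0.027661·6.822046798=0.970545224
       θ'=-0.047425963+0.027661·-0.709926810=-0.067063248, θ̇'=-0.709926810+0.027661·-7.063130260=-0.905300056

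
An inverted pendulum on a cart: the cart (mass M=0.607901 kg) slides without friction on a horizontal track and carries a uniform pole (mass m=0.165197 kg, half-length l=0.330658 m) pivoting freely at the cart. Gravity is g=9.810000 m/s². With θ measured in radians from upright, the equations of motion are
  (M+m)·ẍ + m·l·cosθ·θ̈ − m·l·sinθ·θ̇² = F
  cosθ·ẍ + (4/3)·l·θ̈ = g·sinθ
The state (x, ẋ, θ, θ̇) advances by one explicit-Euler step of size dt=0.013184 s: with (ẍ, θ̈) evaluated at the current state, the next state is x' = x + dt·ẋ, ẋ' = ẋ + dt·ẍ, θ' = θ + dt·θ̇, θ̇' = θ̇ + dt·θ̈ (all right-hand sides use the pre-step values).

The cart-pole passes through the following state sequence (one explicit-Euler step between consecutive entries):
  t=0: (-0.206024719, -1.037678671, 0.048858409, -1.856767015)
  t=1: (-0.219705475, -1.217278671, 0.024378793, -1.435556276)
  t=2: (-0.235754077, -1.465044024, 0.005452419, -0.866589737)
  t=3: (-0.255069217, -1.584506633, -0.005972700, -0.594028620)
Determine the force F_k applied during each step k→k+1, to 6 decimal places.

step 0→1:
  ẍ = (ẋ'−ẋ)/dt = (-1.217278671−-1.037678671)/0.013184 = -13.622573
  θ̈ = (θ̇'−θ̇)/dt = (-1.435556276−-1.856767015)/0.013184 = 31.948630
  sinθ=0.048839, cosθ=0.998807
  F = (M+m)·ẍ + m·l·cosθ·θ̈ − m·l·sinθ·θ̇² = -10.531584 + 1.743070 − 0.009197 = -8.797711
step 1→2:
  ẍ = (ẋ'−ẋ)/dt = (-1.465044024−-1.217278671)/0.013184 = -18.792882
  θ̈ = (θ̇'−θ̇)/dt = (-0.866589737−-1.435556276)/0.013184 = 43.155836
  sinθ=0.024376, cosθ=0.999703
  F = (M+m)·ẍ + m·l·cosθ·θ̈ − m·l·sinθ·θ̇² = -14.528739 + 2.356631 − 0.002744 = -12.174852
step 2→3:
  ẍ = (ẋ'−ẋ)/dt = (-1.584506633−-1.465044024)/0.013184 = -9.061181
  θ̈ = (θ̇'−θ̇)/dt = (-0.594028620−-0.866589737)/0.013184 = 20.673628
  sinθ=0.005452, cosθ=0.999985
  F = (M+m)·ẍ + m·l·cosθ·θ̈ − m·l·sinθ·θ̇² = -7.005181 + 1.129253 − 0.000224 = -5.876151

F_0 = -8.797711 N
F_1 = -12.174852 N
F_2 = -5.876151 N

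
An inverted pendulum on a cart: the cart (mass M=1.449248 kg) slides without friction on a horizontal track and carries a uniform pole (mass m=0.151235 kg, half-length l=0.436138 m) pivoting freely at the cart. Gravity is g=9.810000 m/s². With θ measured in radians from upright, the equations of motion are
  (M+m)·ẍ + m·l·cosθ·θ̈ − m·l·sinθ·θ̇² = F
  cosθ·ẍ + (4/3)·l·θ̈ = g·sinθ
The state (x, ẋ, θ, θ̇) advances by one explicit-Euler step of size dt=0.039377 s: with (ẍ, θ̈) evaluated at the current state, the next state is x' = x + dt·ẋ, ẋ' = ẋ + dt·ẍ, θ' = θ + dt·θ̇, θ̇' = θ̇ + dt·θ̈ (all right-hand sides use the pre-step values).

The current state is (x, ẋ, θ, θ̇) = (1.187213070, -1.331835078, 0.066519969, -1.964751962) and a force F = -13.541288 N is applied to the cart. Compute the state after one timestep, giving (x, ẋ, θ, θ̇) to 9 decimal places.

sinθ=0.066470922, cosθ=0.997788363
temp = (F + m·l·θ̇²·sinθ)/(M+m) = (-13.541288 + 0.016924795)/1.600483 = -8.450176106
θ̈ = (g·sinθ − cosθ·temp)/(l·(4/3 − m·cos²θ/(M+m))) = 16.806255026
ẍ = temp − m·l·θ̈·cosθ/(M+m) = -9.141266023
Euler: x'=1.187213070+0.039377·-1.331835078=1.134769400, ẋ'=-1.331835078+0.039377·-9.141266023=-1.691790710
       θ'=0.066519969+0.039377·-1.964751962=-0.010846069, θ̇'=-1.964751962+0.039377·16.806255026=-1.302972058

(1.134769400, -1.691790710, -0.010846069, -1.302972058)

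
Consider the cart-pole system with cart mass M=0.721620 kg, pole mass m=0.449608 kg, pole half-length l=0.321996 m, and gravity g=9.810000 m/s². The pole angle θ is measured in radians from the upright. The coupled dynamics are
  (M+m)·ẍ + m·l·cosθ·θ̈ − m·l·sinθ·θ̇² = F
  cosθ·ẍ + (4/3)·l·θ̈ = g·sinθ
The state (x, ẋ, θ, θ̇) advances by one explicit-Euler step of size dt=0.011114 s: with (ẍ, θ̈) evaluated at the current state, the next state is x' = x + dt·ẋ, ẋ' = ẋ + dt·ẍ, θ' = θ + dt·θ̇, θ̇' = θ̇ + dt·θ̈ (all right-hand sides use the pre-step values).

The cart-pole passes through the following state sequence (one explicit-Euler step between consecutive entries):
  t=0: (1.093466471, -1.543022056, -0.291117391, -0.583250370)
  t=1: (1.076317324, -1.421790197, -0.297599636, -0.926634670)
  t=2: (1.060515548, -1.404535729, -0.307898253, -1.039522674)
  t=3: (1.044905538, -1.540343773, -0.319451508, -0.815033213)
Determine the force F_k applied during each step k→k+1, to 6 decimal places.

F_0 = 8.505177 N
F_1 = 0.448929 N
F_2 = -11.477763 N

step 0→1:
  ẍ = (ẋ'−ẋ)/dt = (-1.421790197−-1.543022056)/0.011114 = 10.908031
  θ̈ = (θ̇'−θ̇)/dt = (-0.926634670−-0.583250370)/0.011114 = -30.896554
  sinθ=-0.287023, cosθ=0.957924
  F = (M+m)·ẍ + m·l·cosθ·θ̈ − m·l·sinθ·θ̇² = 12.775792 + -4.284750 − -0.014135 = 8.505177
step 1→2:
  ẍ = (ẋ'−ẋ)/dt = (-1.404535729−-1.421790197)/0.011114 = 1.552498
  θ̈ = (θ̇'−θ̇)/dt = (-1.039522674−-0.926634670)/0.011114 = -10.157280
  sinθ=-0.293226, cosθ=0.956043
  F = (M+m)·ẍ + m·l·cosθ·θ̈ − m·l·sinθ·θ̇² = 1.818330 + -1.405851 − -0.036451 = 0.448929
step 2→3:
  ẍ = (ẋ'−ẋ)/dt = (-1.540343773−-1.404535729)/0.011114 = -12.219547
  θ̈ = (θ̇'−θ̇)/dt = (-0.815033213−-1.039522674)/0.011114 = 20.198800
  sinθ=-0.303056, cosθ=0.952973
  F = (M+m)·ẍ + m·l·cosθ·θ̈ − m·l·sinθ·θ̇² = -14.311875 + 2.786702 − -0.047411 = -11.477763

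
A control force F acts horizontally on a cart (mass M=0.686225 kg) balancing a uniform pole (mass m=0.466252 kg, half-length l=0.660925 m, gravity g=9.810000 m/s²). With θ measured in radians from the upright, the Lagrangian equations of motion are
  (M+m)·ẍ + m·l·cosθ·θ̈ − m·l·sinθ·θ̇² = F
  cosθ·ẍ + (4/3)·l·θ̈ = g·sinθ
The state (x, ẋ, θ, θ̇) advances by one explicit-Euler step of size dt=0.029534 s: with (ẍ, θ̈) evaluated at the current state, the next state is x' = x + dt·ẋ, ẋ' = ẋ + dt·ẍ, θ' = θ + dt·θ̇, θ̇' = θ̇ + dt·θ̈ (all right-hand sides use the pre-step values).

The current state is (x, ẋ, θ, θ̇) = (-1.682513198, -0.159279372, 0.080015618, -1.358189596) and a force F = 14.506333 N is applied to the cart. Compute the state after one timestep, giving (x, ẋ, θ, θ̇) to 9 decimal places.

sinθ=0.079930262, cosθ=0.996800458
temp = (F + m·l·θ̇²·sinθ)/(M+m) = (14.506333 + 0.045436506)/1.152477 = 12.626516196
θ̈ = (g·sinθ − cosθ·temp)/(l·(4/3 − m·cos²θ/(M+m))) = -19.172961448
ẍ = temp − m·l·θ̈·cosθ/(M+m) = 17.736717970
Euler: x'=-1.682513198+0.029534·-0.159279372=-1.687217355, ẋ'=-0.159279372+0.029534·17.736717970=0.364556857
       θ'=0.080015618+0.029534·-1.358189596=0.039902846, θ̇'=-1.358189596+0.029534·-19.172961448=-1.924443839

(-1.687217355, 0.364556857, 0.039902846, -1.924443839)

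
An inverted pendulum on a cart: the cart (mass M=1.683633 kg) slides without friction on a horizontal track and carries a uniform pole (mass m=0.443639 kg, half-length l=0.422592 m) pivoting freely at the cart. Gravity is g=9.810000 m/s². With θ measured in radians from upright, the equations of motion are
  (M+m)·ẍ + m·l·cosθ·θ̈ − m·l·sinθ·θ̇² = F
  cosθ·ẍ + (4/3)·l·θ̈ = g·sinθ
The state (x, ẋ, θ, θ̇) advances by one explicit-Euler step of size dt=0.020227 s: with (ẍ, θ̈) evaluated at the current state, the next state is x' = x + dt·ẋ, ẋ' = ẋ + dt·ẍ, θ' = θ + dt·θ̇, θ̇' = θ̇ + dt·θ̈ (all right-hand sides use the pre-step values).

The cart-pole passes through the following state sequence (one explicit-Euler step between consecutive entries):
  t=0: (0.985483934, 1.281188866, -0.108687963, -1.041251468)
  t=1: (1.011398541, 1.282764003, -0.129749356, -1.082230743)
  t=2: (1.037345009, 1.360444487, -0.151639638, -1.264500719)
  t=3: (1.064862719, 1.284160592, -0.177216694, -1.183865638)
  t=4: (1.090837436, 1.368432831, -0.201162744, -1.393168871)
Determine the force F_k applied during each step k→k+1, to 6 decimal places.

F_0 = -0.189878 N
F_1 = 6.522853 N
F_2 = -7.238681 N
F_3 = 6.999638 N

step 0→1:
  ẍ = (ẋ'−ẋ)/dt = (1.282764003−1.281188866)/0.020227 = 0.077873
  θ̈ = (θ̇'−θ̇)/dt = (-1.082230743−-1.041251468)/0.020227 = -2.025969
  sinθ=-0.108474, cosθ=0.994099
  F = (M+m)·ẍ + m·l·cosθ·θ̈ − m·l·sinθ·θ̇² = 0.165657 + -0.377584 − -0.022049 = -0.189878
step 1→2:
  ẍ = (ẋ'−ẋ)/dt = (1.360444487−1.282764003)/0.020227 = 3.840435
  θ̈ = (θ̇'−θ̇)/dt = (-1.264500719−-1.082230743)/0.020227 = -9.011221
  sinθ=-0.129386, cosθ=0.991594
  F = (M+m)·ẍ + m·l·cosθ·θ̈ − m·l·sinθ·θ̇² = 8.169650 + -1.675208 − -0.028410 = 6.522853
step 2→3:
  ẍ = (ẋ'−ẋ)/dt = (1.284160592−1.360444487)/0.020227 = -3.771389
  θ̈ = (θ̇'−θ̇)/dt = (-1.183865638−-1.264500719)/0.020227 = 3.986507
  sinθ=-0.151059, cosθ=0.988525
  F = (M+m)·ẍ + m·l·cosθ·θ̈ − m·l·sinθ·θ̇² = -8.022771 + 0.738807 − -0.045283 = -7.238681
step 3→4:
  ẍ = (ẋ'−ẋ)/dt = (1.368432831−1.284160592)/0.020227 = 4.166324
  θ̈ = (θ̇'−θ̇)/dt = (-1.393168871−-1.183865638)/0.020227 = -10.347715
  sinθ=-0.176291, cosθ=0.984338
  F = (M+m)·ẍ + m·l·cosθ·θ̈ − m·l·sinθ·θ̇² = 8.862905 + -1.909588 − -0.046322 = 6.999638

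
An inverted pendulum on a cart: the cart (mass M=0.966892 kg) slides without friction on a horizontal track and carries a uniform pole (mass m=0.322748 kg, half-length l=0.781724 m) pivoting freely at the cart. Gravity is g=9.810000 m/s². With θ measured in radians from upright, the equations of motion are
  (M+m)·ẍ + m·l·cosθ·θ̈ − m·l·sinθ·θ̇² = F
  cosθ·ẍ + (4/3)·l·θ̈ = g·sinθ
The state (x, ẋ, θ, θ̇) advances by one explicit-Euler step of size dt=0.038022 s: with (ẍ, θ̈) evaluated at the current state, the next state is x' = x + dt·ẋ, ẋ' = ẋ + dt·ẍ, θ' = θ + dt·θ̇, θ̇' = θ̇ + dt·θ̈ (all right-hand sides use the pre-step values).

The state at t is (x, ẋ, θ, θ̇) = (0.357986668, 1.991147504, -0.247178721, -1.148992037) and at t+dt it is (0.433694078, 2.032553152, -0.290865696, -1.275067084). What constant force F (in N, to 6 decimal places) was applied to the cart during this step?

ẍ = (ẋ'−ẋ)/dt = (2.032553152−1.991147504)/0.038022 = 1.088992
θ̈ = (θ̇'−θ̇)/dt = (-1.275067084−-1.148992037)/0.038022 = -3.315845
sinθ=-0.244669, cosθ=0.969607
F = (M+m)·ẍ + m·l·cosθ·θ̈ − m·l·sinθ·θ̇² = 1.404407 + -0.811160 − -0.081495 = 0.674742

F = 0.674742 N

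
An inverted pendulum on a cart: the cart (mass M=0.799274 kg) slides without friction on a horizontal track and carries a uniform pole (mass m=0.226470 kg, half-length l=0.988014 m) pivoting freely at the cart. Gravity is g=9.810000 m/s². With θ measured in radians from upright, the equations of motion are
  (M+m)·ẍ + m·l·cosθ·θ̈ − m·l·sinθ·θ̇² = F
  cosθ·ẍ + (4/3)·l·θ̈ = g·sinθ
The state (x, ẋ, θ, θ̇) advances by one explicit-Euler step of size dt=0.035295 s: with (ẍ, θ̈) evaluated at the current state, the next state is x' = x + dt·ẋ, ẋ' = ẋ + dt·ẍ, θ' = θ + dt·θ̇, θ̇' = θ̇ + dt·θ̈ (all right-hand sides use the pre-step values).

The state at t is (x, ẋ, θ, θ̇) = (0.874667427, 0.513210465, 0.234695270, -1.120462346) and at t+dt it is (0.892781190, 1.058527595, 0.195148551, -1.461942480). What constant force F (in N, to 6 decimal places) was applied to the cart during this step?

F = 13.677200 N

ẍ = (ẋ'−ẋ)/dt = (1.058527595−0.513210465)/0.035295 = 15.450266
θ̈ = (θ̇'−θ̇)/dt = (-1.461942480−-1.120462346)/0.035295 = -9.675029
sinθ=0.232547, cosθ=0.972585
F = (M+m)·ẍ + m·l·cosθ·θ̈ − m·l·sinθ·θ̇² = 15.848017 + -2.105493 − 0.065325 = 13.677200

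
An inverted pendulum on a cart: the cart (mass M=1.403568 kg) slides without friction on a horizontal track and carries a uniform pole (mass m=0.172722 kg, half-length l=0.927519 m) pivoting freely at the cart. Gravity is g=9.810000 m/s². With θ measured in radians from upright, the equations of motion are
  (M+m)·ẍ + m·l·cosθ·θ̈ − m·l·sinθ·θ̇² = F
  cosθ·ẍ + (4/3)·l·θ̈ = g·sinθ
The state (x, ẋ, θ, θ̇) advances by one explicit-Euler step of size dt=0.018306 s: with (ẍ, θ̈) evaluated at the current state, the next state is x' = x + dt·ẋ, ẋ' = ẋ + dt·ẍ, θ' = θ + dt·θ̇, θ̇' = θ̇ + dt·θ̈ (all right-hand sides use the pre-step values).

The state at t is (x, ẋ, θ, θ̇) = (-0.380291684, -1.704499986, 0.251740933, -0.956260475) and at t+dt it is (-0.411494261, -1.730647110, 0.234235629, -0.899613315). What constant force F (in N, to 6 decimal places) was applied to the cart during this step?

ẍ = (ẋ'−ẋ)/dt = (-1.730647110−-1.704499986)/0.018306 = -1.428336
θ̈ = (θ̇'−θ̇)/dt = (-0.899613315−-0.956260475)/0.018306 = 3.094459
sinθ=0.249090, cosθ=0.968480
F = (M+m)·ẍ + m·l·cosθ·θ̈ − m·l·sinθ·θ̇² = -2.251472 + 0.480116 − 0.036491 = -1.807847

F = -1.807847 N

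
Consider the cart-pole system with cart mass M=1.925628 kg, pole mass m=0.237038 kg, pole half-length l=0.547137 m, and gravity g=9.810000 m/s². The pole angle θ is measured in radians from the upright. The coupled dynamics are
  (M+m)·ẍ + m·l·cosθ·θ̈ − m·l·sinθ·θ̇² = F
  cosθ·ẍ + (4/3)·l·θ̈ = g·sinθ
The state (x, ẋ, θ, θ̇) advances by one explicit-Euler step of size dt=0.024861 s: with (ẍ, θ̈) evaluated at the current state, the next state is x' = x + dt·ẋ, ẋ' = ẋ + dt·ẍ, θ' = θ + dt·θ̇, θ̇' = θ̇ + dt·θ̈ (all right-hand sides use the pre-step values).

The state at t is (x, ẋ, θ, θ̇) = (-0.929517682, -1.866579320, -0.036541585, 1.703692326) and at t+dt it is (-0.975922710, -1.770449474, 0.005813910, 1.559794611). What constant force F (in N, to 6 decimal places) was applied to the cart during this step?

F = 7.625948 N

ẍ = (ẋ'−ẋ)/dt = (-1.770449474−-1.866579320)/0.024861 = 3.866693
θ̈ = (θ̇'−θ̇)/dt = (1.559794611−1.703692326)/0.024861 = -5.788090
sinθ=-0.036533, cosθ=0.999332
F = (M+m)·ẍ + m·l·cosθ·θ̈ − m·l·sinθ·θ̇² = 8.362365 + -0.750169 − -0.013753 = 7.625948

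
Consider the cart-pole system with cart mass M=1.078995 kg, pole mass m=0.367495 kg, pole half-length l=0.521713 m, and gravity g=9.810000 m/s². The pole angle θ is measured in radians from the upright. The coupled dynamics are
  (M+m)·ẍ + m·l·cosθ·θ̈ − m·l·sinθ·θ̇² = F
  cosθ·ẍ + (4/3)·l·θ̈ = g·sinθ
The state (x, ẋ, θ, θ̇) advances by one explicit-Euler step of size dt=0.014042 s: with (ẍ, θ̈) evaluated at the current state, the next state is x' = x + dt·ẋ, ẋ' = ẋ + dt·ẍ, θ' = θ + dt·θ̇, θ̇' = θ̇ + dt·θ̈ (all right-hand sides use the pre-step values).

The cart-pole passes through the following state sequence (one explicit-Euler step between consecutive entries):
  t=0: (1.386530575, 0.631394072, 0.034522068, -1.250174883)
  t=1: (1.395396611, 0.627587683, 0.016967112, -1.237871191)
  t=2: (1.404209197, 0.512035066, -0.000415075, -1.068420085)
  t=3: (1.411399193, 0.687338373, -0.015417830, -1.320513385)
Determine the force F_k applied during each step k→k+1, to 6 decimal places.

F_0 = -0.234553 N
F_1 = -9.594932 N
F_2 = 14.616343 N

step 0→1:
  ẍ = (ẋ'−ẋ)/dt = (0.627587683−0.631394072)/0.014042 = -0.271072
  θ̈ = (θ̇'−θ̇)/dt = (-1.237871191−-1.250174883)/0.014042 = 0.876207
  sinθ=0.034515, cosθ=0.999404
  F = (M+m)·ẍ + m·l·cosθ·θ̈ − m·l·sinθ·θ̇² = -0.392103 + 0.167892 − 0.010343 = -0.234553
step 1→2:
  ẍ = (ẋ'−ẋ)/dt = (0.512035066−0.627587683)/0.014042 = -8.229071
  θ̈ = (θ̇'−θ̇)/dt = (-1.068420085−-1.237871191)/0.014042 = 12.067448
  sinθ=0.016966, cosθ=0.999856
  F = (M+m)·ẍ + m·l·cosθ·θ̈ − m·l·sinθ·θ̇² = -11.903269 + 2.313322 − 0.004984 = -9.594932
step 2→3:
  ẍ = (ẋ'−ẋ)/dt = (0.687338373−0.512035066)/0.014042 = 12.484212
  θ̈ = (θ̇'−θ̇)/dt = (-1.320513385−-1.068420085)/0.014042 = -17.952806
  sinθ=-0.000415, cosθ=1.000000
  F = (M+m)·ẍ + m·l·cosθ·θ̈ − m·l·sinθ·θ̇² = 18.058288 + -3.442036 − -0.000091 = 14.616343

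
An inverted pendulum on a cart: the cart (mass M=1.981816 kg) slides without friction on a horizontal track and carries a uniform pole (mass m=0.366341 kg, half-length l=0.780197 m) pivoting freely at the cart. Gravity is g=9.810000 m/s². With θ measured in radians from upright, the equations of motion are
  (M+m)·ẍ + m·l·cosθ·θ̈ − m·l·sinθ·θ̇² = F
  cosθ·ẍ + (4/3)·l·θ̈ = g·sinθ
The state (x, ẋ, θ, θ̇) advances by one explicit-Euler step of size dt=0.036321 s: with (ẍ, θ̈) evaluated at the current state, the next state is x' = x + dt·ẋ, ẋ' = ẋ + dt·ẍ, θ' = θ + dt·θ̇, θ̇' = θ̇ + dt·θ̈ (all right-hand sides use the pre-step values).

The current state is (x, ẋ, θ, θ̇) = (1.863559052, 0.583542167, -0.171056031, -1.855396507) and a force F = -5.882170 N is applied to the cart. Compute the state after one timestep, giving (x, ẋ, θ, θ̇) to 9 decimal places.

(1.884753887, 0.485861770, -0.238445888, -1.821171694)

sinθ=-0.170223063, cosθ=0.985405556
temp = (F + m·l·θ̇²·sinθ)/(M+m) = (-5.882170 + -0.167487219)/2.348157 = -2.576342731
θ̈ = (g·sinθ − cosθ·temp)/(l·(4/3 − m·cos²θ/(M+m))) = 0.942287189
ẍ = temp − m·l·θ̈·cosθ/(M+m) = -2.689364205
Euler: x'=1.863559052+0.036321·0.583542167=1.884753887, ẋ'=0.583542167+0.036321·-2.689364205=0.485861770
       θ'=-0.171056031+0.036321·-1.855396507=-0.238445888, θ̇'=-1.855396507+0.036321·0.942287189=-1.821171694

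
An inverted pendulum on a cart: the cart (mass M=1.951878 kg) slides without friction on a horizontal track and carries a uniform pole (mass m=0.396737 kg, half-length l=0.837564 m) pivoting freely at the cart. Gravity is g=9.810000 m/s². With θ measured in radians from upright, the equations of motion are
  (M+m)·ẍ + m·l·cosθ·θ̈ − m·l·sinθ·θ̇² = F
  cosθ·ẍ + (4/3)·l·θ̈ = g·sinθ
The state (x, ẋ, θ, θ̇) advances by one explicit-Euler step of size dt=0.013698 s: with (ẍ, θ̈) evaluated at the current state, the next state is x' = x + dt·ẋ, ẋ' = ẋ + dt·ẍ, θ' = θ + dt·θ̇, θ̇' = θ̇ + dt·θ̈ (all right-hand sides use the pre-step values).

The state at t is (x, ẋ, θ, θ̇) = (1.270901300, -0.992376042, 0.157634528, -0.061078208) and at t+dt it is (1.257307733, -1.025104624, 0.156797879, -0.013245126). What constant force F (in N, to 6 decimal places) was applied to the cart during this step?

ẍ = (ẋ'−ẋ)/dt = (-1.025104624−-0.992376042)/0.013698 = -2.389296
θ̈ = (θ̇'−θ̇)/dt = (-0.013245126−-0.061078208)/0.013698 = 3.491976
sinθ=0.156983, cosθ=0.987601
F = (M+m)·ẍ + m·l·cosθ·θ̈ − m·l·sinθ·θ̇² = -5.611537 + 1.145971 − 0.000195 = -4.465761

F = -4.465761 N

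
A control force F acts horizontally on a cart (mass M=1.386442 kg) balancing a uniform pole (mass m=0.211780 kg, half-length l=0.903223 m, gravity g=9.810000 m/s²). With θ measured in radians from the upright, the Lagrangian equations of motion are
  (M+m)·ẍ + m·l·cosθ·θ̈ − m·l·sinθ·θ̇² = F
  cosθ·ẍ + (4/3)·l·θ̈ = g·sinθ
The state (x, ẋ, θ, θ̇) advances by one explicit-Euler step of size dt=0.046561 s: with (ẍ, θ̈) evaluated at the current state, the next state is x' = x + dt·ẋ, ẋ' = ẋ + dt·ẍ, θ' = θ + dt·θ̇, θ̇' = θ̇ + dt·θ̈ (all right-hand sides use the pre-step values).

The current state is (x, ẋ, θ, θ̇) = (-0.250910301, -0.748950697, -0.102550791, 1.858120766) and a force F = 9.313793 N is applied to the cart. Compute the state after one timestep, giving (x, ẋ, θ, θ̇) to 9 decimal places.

(-0.285782194, -0.445075676, -0.016034830, 1.568293723)

sinθ=-0.102371137, cosθ=0.994746274
temp = (F + m·l·θ̇²·sinθ)/(M+m) = (9.313793 + -0.067609128)/1.598222 = 5.785293828
θ̈ = (g·sinθ − cosθ·temp)/(l·(4/3 − m·cos²θ/(M+m))) = -6.224673927
ẍ = temp − m·l·θ̈·cosθ/(M+m) = 6.526385196
Euler: x'=-0.250910301+0.046561·-0.748950697=-0.285782194, ẋ'=-0.748950697+0.046561·6.526385196=-0.445075676
       θ'=-0.102550791+0.046561·1.858120766=-0.016034830, θ̇'=1.858120766+0.046561·-6.224673927=1.568293723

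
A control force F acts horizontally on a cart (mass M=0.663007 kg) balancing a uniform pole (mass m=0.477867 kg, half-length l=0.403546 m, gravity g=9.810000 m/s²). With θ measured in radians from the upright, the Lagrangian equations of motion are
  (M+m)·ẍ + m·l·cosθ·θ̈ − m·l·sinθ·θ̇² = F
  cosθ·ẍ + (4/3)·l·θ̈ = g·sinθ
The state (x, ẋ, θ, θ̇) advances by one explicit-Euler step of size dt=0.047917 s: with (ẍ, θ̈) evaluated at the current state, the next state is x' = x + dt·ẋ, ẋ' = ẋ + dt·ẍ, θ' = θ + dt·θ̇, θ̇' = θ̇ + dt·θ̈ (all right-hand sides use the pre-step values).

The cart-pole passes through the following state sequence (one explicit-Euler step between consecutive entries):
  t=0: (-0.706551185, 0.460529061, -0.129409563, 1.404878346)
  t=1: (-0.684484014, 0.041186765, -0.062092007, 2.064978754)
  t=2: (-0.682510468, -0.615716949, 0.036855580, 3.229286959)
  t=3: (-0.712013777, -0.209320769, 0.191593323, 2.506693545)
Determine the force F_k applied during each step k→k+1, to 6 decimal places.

step 0→1:
  ẍ = (ẋ'−ẋ)/dt = (0.041186765−0.460529061)/0.047917 = -8.751431
  θ̈ = (θ̇'−θ̇)/dt = (2.064978754−1.404878346)/0.047917 = 13.775913
  sinθ=-0.129049, cosθ=0.991638
  F = (M+m)·ẍ + m·l·cosθ·θ̈ − m·l·sinθ·θ̇² = -9.984280 + 2.634352 − -0.049117 = -7.300811
step 1→2:
  ẍ = (ẋ'−ẋ)/dt = (-0.615716949−0.041186765)/0.047917 = -13.709200
  θ̈ = (θ̇'−θ̇)/dt = (3.229286959−2.064978754)/0.047917 = 24.298437
  sinθ=-0.062052, cosθ=0.998073
  F = (M+m)·ẍ + m·l·cosθ·θ̈ − m·l·sinθ·θ̇² = -15.640469 + 4.676713 − -0.051026 = -10.912731
step 2→3:
  ẍ = (ẋ'−ẋ)/dt = (-0.209320769−-0.615716949)/0.047917 = 8.481253
  θ̈ = (θ̇'−θ̇)/dt = (2.506693545−3.229286959)/0.047917 = -15.080105
  sinθ=0.036847, cosθ=0.999321
  F = (M+m)·ẍ + m·l·cosθ·θ̈ − m·l·sinθ·θ̇² = 9.676041 + -2.906093 − 0.074100 = 6.695848

F_0 = -7.300811 N
F_1 = -10.912731 N
F_2 = 6.695848 N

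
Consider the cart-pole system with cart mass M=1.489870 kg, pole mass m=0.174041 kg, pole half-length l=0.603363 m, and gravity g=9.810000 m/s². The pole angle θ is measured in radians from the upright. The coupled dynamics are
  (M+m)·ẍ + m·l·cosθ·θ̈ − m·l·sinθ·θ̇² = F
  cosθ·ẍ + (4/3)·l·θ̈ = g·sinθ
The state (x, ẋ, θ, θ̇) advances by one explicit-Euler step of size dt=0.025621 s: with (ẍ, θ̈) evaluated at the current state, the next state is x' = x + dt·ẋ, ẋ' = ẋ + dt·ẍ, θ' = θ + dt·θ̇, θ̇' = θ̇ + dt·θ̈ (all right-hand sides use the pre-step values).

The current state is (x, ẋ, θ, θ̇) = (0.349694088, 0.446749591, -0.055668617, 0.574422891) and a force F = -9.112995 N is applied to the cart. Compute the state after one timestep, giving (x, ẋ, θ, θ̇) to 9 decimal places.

(0.361140259, 0.295678261, -0.040951328, 0.744535248)

sinθ=-0.055639869, cosθ=0.998450903
temp = (F + m·l·θ̇²·sinθ)/(M+m) = (-9.112995 + -0.001927879)/1.663911 = -5.478011071
θ̈ = (g·sinθ − cosθ·temp)/(l·(4/3 − m·cos²θ/(M+m))) = 6.639567443
ẍ = temp − m·l·θ̈·cosθ/(M+m) = -5.896386964
Euler: x'=0.349694088+0.025621·0.446749591=0.361140259, ẋ'=0.446749591+0.025621·-5.896386964=0.295678261
       θ'=-0.055668617+0.025621·0.574422891=-0.040951328, θ̇'=0.574422891+0.025621·6.639567443=0.744535248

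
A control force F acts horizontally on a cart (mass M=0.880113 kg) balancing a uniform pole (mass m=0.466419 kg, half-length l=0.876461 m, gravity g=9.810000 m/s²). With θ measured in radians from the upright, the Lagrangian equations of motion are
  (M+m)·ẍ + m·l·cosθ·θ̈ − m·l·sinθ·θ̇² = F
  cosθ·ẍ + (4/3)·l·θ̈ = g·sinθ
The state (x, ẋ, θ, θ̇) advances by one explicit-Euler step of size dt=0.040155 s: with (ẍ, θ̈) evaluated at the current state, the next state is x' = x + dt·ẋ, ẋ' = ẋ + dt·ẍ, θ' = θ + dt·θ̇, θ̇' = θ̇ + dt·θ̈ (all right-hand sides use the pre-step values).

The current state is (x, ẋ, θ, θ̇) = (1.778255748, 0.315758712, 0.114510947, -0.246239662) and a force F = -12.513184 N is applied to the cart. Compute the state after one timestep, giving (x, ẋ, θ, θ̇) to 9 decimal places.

(1.790935039, -0.201571733, 0.104623193, 0.232063451)

sinθ=0.114260852, cosθ=0.993450783
temp = (F + m·l·θ̇²·sinθ)/(M+m) = (-12.513184 + 0.002832189)/1.346532 = -9.290794285
θ̈ = (g·sinθ − cosθ·temp)/(l·(4/3 − m·cos²θ/(M+m))) = 11.911421073
ẍ = temp − m·l·θ̈·cosθ/(M+m) = -12.883338190
Euler: x'=1.778255748+0.040155·0.315758712=1.790935039, ẋ'=0.315758712+0.040155·-12.883338190=-0.201571733
       θ'=0.114510947+0.040155·-0.246239662=0.104623193, θ̇'=-0.246239662+0.040155·11.911421073=0.232063451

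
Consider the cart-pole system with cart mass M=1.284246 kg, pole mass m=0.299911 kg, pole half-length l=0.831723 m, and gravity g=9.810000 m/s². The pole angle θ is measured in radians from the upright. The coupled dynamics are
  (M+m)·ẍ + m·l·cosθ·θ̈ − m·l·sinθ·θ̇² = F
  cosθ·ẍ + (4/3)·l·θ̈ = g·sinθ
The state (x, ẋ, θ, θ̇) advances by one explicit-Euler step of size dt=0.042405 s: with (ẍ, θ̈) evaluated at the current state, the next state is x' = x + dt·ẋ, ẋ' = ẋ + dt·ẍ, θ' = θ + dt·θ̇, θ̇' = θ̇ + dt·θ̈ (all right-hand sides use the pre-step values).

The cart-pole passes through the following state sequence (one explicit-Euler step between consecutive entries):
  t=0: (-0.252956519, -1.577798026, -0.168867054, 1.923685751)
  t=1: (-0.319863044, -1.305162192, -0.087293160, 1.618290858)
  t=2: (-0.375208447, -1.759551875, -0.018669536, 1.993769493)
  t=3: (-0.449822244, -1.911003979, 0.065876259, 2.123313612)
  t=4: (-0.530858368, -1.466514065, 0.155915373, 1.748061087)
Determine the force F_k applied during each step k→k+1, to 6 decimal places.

step 0→1:
  ẍ = (ẋ'−ẋ)/dt = (-1.305162192−-1.577798026)/0.042405 = 6.429332
  θ̈ = (θ̇'−θ̇)/dt = (1.618290858−1.923685751)/0.042405 = -7.201860
  sinθ=-0.168066, cosθ=0.985776
  F = (M+m)·ẍ + m·l·cosθ·θ̈ − m·l·sinθ·θ̇² = 10.185072 + -1.770900 − -0.155138 = 8.569310
step 1→2:
  ẍ = (ẋ'−ẋ)/dt = (-1.759551875−-1.305162192)/0.042405 = -10.715474
  θ̈ = (θ̇'−θ̇)/dt = (1.993769493−1.618290858)/0.042405 = 8.854584
  sinθ=-0.087182, cosθ=0.996192
  F = (M+m)·ẍ + m·l·cosθ·θ̈ − m·l·sinθ·θ̇² = -16.974993 + 2.200303 − -0.056952 = -14.717738
step 2→3:
  ẍ = (ẋ'−ẋ)/dt = (-1.911003979−-1.759551875)/0.042405 = -3.571562
  θ̈ = (θ̇'−θ̇)/dt = (2.123313612−1.993769493)/0.042405 = 3.054926
  sinθ=-0.018668, cosθ=0.999826
  F = (M+m)·ẍ + m·l·cosθ·θ̈ − m·l·sinθ·θ̇² = -5.657916 + 0.761897 − -0.018511 = -4.877508
step 3→4:
  ẍ = (ẋ'−ẋ)/dt = (-1.466514065−-1.911003979)/0.042405 = 10.482017
  θ̈ = (θ̇'−θ̇)/dt = (1.748061087−2.123313612)/0.042405 = -8.849252
  sinθ=0.065829, cosθ=0.997831
  F = (M+m)·ẍ + m·l·cosθ·θ̈ − m·l·sinθ·θ̇² = 16.605160 + -2.202595 − 0.074031 = 14.328534

F_0 = 8.569310 N
F_1 = -14.717738 N
F_2 = -4.877508 N
F_3 = 14.328534 N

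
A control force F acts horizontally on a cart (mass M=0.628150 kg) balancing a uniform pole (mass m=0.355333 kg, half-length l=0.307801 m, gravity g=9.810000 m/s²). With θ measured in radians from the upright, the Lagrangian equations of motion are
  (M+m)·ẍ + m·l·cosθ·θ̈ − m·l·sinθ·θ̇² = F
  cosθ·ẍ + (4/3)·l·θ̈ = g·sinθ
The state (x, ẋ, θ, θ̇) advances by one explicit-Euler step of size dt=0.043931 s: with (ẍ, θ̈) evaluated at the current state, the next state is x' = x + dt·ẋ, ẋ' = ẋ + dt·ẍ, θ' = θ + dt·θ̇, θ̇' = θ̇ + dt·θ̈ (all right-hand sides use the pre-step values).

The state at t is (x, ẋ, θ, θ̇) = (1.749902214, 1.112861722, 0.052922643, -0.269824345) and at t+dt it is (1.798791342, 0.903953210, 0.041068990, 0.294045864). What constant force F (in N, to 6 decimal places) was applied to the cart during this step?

F = -3.275393 N

ẍ = (ẋ'−ẋ)/dt = (0.903953210−1.112861722)/0.043931 = -4.755378
θ̈ = (θ̇'−θ̇)/dt = (0.294045864−-0.269824345)/0.043931 = 12.835360
sinθ=0.052898, cosθ=0.998600
F = (M+m)·ẍ + m·l·cosθ·θ̈ − m·l·sinθ·θ̇² = -4.676833 + 1.401862 − 0.000421 = -3.275393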